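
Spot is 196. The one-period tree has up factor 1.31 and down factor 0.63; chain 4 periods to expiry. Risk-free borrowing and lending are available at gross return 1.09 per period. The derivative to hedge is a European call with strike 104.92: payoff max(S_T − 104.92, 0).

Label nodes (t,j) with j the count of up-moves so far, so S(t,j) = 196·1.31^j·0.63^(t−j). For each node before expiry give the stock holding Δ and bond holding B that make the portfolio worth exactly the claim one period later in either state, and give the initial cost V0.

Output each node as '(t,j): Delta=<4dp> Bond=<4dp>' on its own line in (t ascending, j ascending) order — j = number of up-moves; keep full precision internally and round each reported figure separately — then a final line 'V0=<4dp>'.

(0,0): Delta=0.9433 Bond=-60.0066
(1,0): Delta=0.7864 Bond=-46.0241
(1,1): Delta=0.9795 Bond=-74.6774
(2,0): Delta=0.3353 Bond=-15.0759
(2,1): Delta=0.8901 Bond=-66.9487
(2,2): Delta=1.0000 Bond=-88.3091
(3,0): Delta=0.0000 Bond=0.0000
(3,1): Delta=0.4124 Bond=-24.2918
(3,2): Delta=1.0000 Bond=-96.2569
(3,3): Delta=1.0000 Bond=-96.2569
V0=124.8899

No-arbitrage ⇒ martingale measure with p* = (R−d)/(u−d) = 0.6765.
Terminal values V(4,·): V(4,0)=0.0000, V(4,1)=0.0000, V(4,2)=28.5795, V(4,3)=172.6743, V(4,4)=472.2998
  t=3,j=0: stock 49.0092 → up 64.2021 (V=0.0000), down 30.8758 (V=0.0000). Price 0.0000; hedge Δ=0.0000, bond B=0.0000.
  t=3,j=1: stock 101.9080 → up 133.4995 (V=28.5795), down 64.2021 (V=0.0000). Price 17.7369; hedge Δ=0.4124, bond B=-24.2918.
  t=3,j=2: stock 211.9040 → up 277.5943 (V=172.6743), down 133.4995 (V=28.5795). Price 115.6471; hedge Δ=1.0000, bond B=-96.2569.
  t=3,j=3: stock 440.6258 → up 577.2198 (V=472.2998), down 277.5943 (V=172.6743). Price 344.3690; hedge Δ=1.0000, bond B=-96.2569.
  t=2,j=0: stock 77.7924 → up 101.9080 (V=17.7369), down 49.0092 (V=0.0000). Price 11.0078; hedge Δ=0.3353, bond B=-15.0759.
  t=2,j=1: stock 161.7588 → up 211.9040 (V=115.6471), down 101.9080 (V=17.7369). Price 77.0370; hedge Δ=0.8901, bond B=-66.9487.
  t=2,j=2: stock 336.3556 → up 440.6258 (V=344.3690), down 211.9040 (V=115.6471). Price 248.0465; hedge Δ=1.0000, bond B=-88.3091.
  t=1,j=0: stock 123.4800 → up 161.7588 (V=77.0370), down 77.7924 (V=11.0078). Price 51.0776; hedge Δ=0.7864, bond B=-46.0241.
  t=1,j=1: stock 256.7600 → up 336.3556 (V=248.0465), down 161.7588 (V=77.0370). Price 176.8073; hedge Δ=0.9795, bond B=-74.6774.
  t=0,j=0: stock 196.0000 → up 256.7600 (V=176.8073), down 123.4800 (V=51.0776). Price 124.8899; hedge Δ=0.9433, bond B=-60.0066.
The time-0 hedge costs 124.8899, which is the no-arbitrage price.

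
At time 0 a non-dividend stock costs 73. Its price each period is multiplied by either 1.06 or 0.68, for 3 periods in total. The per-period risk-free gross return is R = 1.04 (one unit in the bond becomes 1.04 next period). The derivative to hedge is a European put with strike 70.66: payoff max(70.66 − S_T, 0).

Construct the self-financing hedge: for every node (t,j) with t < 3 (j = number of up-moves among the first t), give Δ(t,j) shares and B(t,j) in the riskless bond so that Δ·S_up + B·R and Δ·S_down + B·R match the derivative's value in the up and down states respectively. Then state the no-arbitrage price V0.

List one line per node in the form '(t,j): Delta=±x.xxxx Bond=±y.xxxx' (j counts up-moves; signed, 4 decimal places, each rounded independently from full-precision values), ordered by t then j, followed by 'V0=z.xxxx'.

Since d<R<u, set p* = (R−d)/(u−d) = 0.9474; price each node as the discounted p*-expectation of its children.
Terminal payoffs: V(3,0)=47.7065, V(3,1)=34.8795, V(3,2)=14.8845, V(3,3)=0.0000
  t=2,j=0: stock 33.7552 → up 35.7805 (V=34.8795), down 22.9535 (V=47.7065). Price 34.1871; hedge Δ=-1.0000, bond B=67.9423.
  t=2,j=1: stock 52.6184 → up 55.7755 (V=14.8845), down 35.7805 (V=34.8795). Price 15.3239; hedge Δ=-1.0000, bond B=67.9423.
  t=2,j=2: stock 82.0228 → up 86.9442 (V=0.0000), down 55.7755 (V=14.8845). Price 0.7533; hedge Δ=-0.4775, bond B=39.9230.
  t=1,j=0: stock 49.6400 → up 52.6184 (V=15.3239), down 33.7552 (V=34.1871). Price 15.6891; hedge Δ=-1.0000, bond B=65.3291.
  t=1,j=1: stock 77.3800 → up 82.0228 (V=0.7533), down 52.6184 (V=15.3239). Price 1.4617; hedge Δ=-0.4955, bond B=39.8055.
  t=0,j=0: stock 73.0000 → up 77.3800 (V=1.4617), down 49.6400 (V=15.6891). Price 2.1255; hedge Δ=-0.5129, bond B=39.5662.
Check: Δ(0,0)·S0 + B(0,0) = 2.1255 = V0.

(0,0): Delta=-0.5129 Bond=39.5662
(1,0): Delta=-1.0000 Bond=65.3291
(1,1): Delta=-0.4955 Bond=39.8055
(2,0): Delta=-1.0000 Bond=67.9423
(2,1): Delta=-1.0000 Bond=67.9423
(2,2): Delta=-0.4775 Bond=39.9230
V0=2.1255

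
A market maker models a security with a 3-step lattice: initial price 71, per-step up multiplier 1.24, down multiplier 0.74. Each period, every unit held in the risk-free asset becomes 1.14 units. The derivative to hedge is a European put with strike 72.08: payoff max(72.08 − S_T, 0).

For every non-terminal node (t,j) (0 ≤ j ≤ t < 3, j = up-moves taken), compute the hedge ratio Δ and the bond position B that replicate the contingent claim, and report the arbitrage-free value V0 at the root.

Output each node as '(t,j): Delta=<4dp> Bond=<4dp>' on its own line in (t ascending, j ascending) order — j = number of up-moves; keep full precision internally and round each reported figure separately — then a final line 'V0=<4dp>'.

Since d<R<u, set p* = (R−d)/(u−d) = 0.8000; price each node as the discounted p*-expectation of its children.
Terminal payoffs: V(3,0)=43.3091, V(3,1)=23.8693, V(3,2)=0.0000, V(3,3)=0.0000
  t=2,j=0: stock 38.8796 → up 48.2107 (V=23.8693), down 28.7709 (V=43.3091). Price 24.3485; hedge Δ=-1.0000, bond B=63.2281.
  t=2,j=1: stock 65.1496 → up 80.7855 (V=0.0000), down 48.2107 (V=23.8693). Price 4.1876; hedge Δ=-0.7328, bond B=51.9262.
  t=2,j=2: stock 109.1696 → up 135.3703 (V=0.0000), down 80.7855 (V=0.0000). Price 0.0000; hedge Δ=0.0000, bond B=0.0000.
  t=1,j=0: stock 52.5400 → up 65.1496 (V=4.1876), down 38.8796 (V=24.3485). Price 7.2103; hedge Δ=-0.7674, bond B=47.5321.
  t=1,j=1: stock 88.0400 → up 109.1696 (V=0.0000), down 65.1496 (V=4.1876). Price 0.7347; hedge Δ=-0.0951, bond B=9.1099.
  t=0,j=0: stock 71.0000 → up 88.0400 (V=0.7347), down 52.5400 (V=7.2103). Price 1.7805; hedge Δ=-0.1824, bond B=14.7318.
Root portfolio cost Δ·71+B reproduces V0=1.7805.

(0,0): Delta=-0.1824 Bond=14.7318
(1,0): Delta=-0.7674 Bond=47.5321
(1,1): Delta=-0.0951 Bond=9.1099
(2,0): Delta=-1.0000 Bond=63.2281
(2,1): Delta=-0.7328 Bond=51.9262
(2,2): Delta=0.0000 Bond=0.0000
V0=1.7805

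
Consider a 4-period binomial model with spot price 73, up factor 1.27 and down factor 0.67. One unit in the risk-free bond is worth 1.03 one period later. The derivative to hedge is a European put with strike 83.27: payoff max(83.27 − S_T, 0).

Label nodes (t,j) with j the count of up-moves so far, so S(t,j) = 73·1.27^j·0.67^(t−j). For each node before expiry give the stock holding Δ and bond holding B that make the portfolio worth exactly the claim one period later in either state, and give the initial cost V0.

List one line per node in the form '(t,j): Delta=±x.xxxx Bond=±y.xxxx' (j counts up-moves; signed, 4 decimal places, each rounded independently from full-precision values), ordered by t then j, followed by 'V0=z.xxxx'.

(0,0): Delta=-0.4424 Bond=50.7532
(1,0): Delta=-0.8044 Bond=69.9805
(1,1): Delta=-0.3151 Bond=40.4727
(2,0): Delta=-1.0000 Bond=78.4900
(2,1): Delta=-0.7356 Bond=67.8066
(2,2): Delta=-0.1672 Bond=24.2737
(3,0): Delta=-1.0000 Bond=80.8447
(3,1): Delta=-1.0000 Bond=80.8447
(3,2): Delta=-0.6426 Bond=62.5049
(3,3): Delta=0.0000 Bond=0.0000
V0=18.4576

No-arbitrage ⇒ martingale measure with p* = (R−d)/(u−d) = 0.6000.
Payoff layer (t=4): V(4,0)=68.5597, V(4,1)=55.3863, V(4,2)=30.4158, V(4,3)=0.0000, V(4,4)=0.0000
  t=3,j=0: stock 21.9557 → up 27.8837 (V=55.3863), down 14.7103 (V=68.5597). Price 58.8890; hedge Δ=-1.0000, bond B=80.8447.
  t=3,j=1: stock 41.6175 → up 52.8542 (V=30.4158), down 27.8837 (V=55.3863). Price 39.2271; hedge Δ=-1.0000, bond B=80.8447.
  t=3,j=2: stock 78.8869 → up 100.1864 (V=0.0000), down 52.8542 (V=30.4158). Price 11.8119; hedge Δ=-0.6426, bond B=62.5049.
  t=3,j=3: stock 149.5320 → up 189.9056 (V=0.0000), down 100.1864 (V=0.0000). Price 0.0000; hedge Δ=0.0000, bond B=0.0000.
  t=2,j=0: stock 32.7697 → up 41.6175 (V=39.2271), down 21.9557 (V=58.8890). Price 45.7203; hedge Δ=-1.0000, bond B=78.4900.
  t=2,j=1: stock 62.1157 → up 78.8869 (V=11.8119), down 41.6175 (V=39.2271). Price 22.1146; hedge Δ=-0.7356, bond B=67.8066.
  t=2,j=2: stock 117.7417 → up 149.5320 (V=0.0000), down 78.8869 (V=11.8119). Price 4.5872; hedge Δ=-0.1672, bond B=24.2737.
  t=1,j=0: stock 48.9100 → up 62.1157 (V=22.1146), down 32.7697 (V=45.7203). Price 30.6377; hedge Δ=-0.8044, bond B=69.9805.
  t=1,j=1: stock 92.7100 → up 117.7417 (V=4.5872), down 62.1157 (V=22.1146). Price 11.2603; hedge Δ=-0.3151, bond B=40.4727.
  t=0,j=0: stock 73.0000 → up 92.7100 (V=11.2603), down 48.9100 (V=30.6377). Price 18.4576; hedge Δ=-0.4424, bond B=50.7532.
The time-0 hedge costs 18.4576, which is the no-arbitrage price.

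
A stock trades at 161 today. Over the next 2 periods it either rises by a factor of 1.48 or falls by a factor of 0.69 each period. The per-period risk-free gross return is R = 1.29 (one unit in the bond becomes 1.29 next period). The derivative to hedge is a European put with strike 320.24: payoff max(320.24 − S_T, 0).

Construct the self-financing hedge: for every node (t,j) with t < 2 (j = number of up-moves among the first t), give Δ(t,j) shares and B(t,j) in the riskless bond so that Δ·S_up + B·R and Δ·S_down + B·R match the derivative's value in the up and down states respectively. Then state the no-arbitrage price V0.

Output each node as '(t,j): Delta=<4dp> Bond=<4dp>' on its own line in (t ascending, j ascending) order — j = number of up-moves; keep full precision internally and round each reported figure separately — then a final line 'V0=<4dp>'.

Under the risk-neutral measure, an up-move has probability p* = (R−d)/(u−d) = 0.7595 and values discount at R = 1.29.
At expiry t=2: V(2,0)=243.5879, V(2,1)=155.8268, V(2,2)=0.0000
  t=1,j=0: stock 111.0900 → up 164.4132 (V=155.8268), down 76.6521 (V=243.5879). Price 137.1581; hedge Δ=-1.0000, bond B=248.2481.
  t=1,j=1: stock 238.2800 → up 352.6544 (V=0.0000), down 164.4132 (V=155.8268). Price 29.0522; hedge Δ=-0.8278, bond B=226.3013.
  t=0,j=0: stock 161.0000 → up 238.2800 (V=29.0522), down 111.0900 (V=137.1581). Price 42.6762; hedge Δ=-0.8500, bond B=179.5191.
The time-0 hedge costs 42.6762, which is the no-arbitrage price.

(0,0): Delta=-0.8500 Bond=179.5191
(1,0): Delta=-1.0000 Bond=248.2481
(1,1): Delta=-0.8278 Bond=226.3013
V0=42.6762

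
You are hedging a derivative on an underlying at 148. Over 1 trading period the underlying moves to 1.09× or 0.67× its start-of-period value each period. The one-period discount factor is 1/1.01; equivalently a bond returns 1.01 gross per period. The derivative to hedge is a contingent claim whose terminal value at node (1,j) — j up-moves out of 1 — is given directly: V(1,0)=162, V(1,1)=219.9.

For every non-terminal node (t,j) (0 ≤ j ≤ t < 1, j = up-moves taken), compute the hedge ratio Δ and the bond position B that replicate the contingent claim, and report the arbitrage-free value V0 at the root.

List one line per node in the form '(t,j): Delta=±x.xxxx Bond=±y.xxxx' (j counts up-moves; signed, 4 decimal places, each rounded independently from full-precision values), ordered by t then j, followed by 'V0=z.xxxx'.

(0,0): Delta=0.9315 Bond=68.9463
V0=206.8034

The replicating-portfolio and risk-neutral prices coincide; use p* = (1.01−0.67)/(1.09−0.67) = 0.8095 for the latter.
Terminal values V(1,·): V(1,0)=162.0000, V(1,1)=219.9000
  t=0,j=0: stock 148.0000 → up 161.3200 (V=219.9000), down 99.1600 (V=162.0000). Price 206.8034; hedge Δ=0.9315, bond B=68.9463.
The time-0 hedge costs 206.8034, which is the no-arbitrage price.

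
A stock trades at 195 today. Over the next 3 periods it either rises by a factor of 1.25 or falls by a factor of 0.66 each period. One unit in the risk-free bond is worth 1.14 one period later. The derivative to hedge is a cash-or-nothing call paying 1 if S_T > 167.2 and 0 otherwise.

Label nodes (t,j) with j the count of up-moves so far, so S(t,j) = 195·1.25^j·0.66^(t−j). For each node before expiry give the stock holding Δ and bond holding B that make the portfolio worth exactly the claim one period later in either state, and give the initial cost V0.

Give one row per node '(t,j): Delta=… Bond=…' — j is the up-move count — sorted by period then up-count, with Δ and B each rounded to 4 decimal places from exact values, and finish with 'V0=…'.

No-arbitrage ⇒ martingale measure with p* = (R−d)/(u−d) = 0.8136.
Payoff layer (t=3): V(3,0)=0.0000, V(3,1)=0.0000, V(3,2)=1.0000, V(3,3)=1.0000
  t=2,j=0: stock 84.9420 → up 106.1775 (V=0.0000), down 56.0617 (V=0.0000). Price 0.0000; hedge Δ=0.0000, bond B=0.0000.
  t=2,j=1: stock 160.8750 → up 201.0938 (V=1.0000), down 106.1775 (V=0.0000). Price 0.7136; hedge Δ=0.0105, bond B=-0.9813.
  t=2,j=2: stock 304.6875 → up 380.8594 (V=1.0000), down 201.0938 (V=1.0000). Price 0.8772; hedge Δ=0.0000, bond B=0.8772.
  t=1,j=0: stock 128.7000 → up 160.8750 (V=0.7136), down 84.9420 (V=0.0000). Price 0.5093; hedge Δ=0.0094, bond B=-0.7003.
  t=1,j=1: stock 243.7500 → up 304.6875 (V=0.8772), down 160.8750 (V=0.7136). Price 0.7427; hedge Δ=0.0011, bond B=0.4655.
  t=0,j=0: stock 195.0000 → up 243.7500 (V=0.7427), down 128.7000 (V=0.5093). Price 0.6133; hedge Δ=0.0020, bond B=0.2177.
Check: Δ(0,0)·S0 + B(0,0) = 0.6133 = V0.

(0,0): Delta=0.0020 Bond=0.2177
(1,0): Delta=0.0094 Bond=-0.7003
(1,1): Delta=0.0011 Bond=0.4655
(2,0): Delta=0.0000 Bond=0.0000
(2,1): Delta=0.0105 Bond=-0.9813
(2,2): Delta=0.0000 Bond=0.8772
V0=0.6133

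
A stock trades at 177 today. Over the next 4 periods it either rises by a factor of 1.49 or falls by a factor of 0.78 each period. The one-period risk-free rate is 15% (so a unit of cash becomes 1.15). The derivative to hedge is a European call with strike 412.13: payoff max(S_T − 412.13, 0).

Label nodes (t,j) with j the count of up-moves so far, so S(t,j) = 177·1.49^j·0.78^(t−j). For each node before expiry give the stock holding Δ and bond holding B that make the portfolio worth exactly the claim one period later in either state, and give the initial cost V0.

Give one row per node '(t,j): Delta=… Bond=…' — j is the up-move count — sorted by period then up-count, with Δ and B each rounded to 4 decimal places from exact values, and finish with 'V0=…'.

The replicating-portfolio and risk-neutral prices coincide; use p* = (1.15−0.78)/(1.49−0.78) = 0.5211 for the latter.
Terminal payoffs: V(4,0)=0.0000, V(4,1)=0.0000, V(4,2)=0.0000, V(4,3)=44.5654, V(4,4)=460.2754
Node (3,0) S=83.9957: V=(p*·0.0000+(1−p*)·0.0000)/1.15=0.0000; Δ=(0.0000−0.0000)/(125.1536−65.5166)=0.0000; B=V−Δ·S=0.0000
Node (3,1) S=160.4533: V=(p*·0.0000+(1−p*)·0.0000)/1.15=0.0000; Δ=(0.0000−0.0000)/(239.0755−125.1536)=0.0000; B=V−Δ·S=0.0000
Node (3,2) S=306.5070: V=(p*·44.5654+(1−p*)·0.0000)/1.15=20.1950; Δ=(44.5654−0.0000)/(456.6954−239.0755)=0.2048; B=V−Δ·S=-42.5732
Node (3,3) S=585.5070: V=(p*·460.2754+(1−p*)·44.5654)/1.15=227.1331; Δ=(460.2754−44.5654)/(872.4054−456.6954)=1.0000; B=V−Δ·S=-358.3739
Node (2,0) S=107.6868: V=(p*·0.0000+(1−p*)·0.0000)/1.15=0.0000; Δ=(0.0000−0.0000)/(160.4533−83.9957)=0.0000; B=V−Δ·S=0.0000
Node (2,1) S=205.7094: V=(p*·20.1950+(1−p*)·0.0000)/1.15=9.1514; Δ=(20.1950−0.0000)/(306.5070−160.4533)=0.1383; B=V−Δ·S=-19.2922
Node (2,2) S=392.9577: V=(p*·227.1331+(1−p*)·20.1950)/1.15=111.3356; Δ=(227.1331−20.1950)/(585.5070−306.5070)=0.7417; B=V−Δ·S=-180.1264
Node (1,0) S=138.0600: V=(p*·9.1514+(1−p*)·0.0000)/1.15=4.1470; Δ=(9.1514−0.0000)/(205.7094−107.6868)=0.0934; B=V−Δ·S=-8.7423
Node (1,1) S=263.7300: V=(p*·111.3356+(1−p*)·9.1514)/1.15=54.2629; Δ=(111.3356−9.1514)/(392.9577−205.7094)=0.5457; B=V−Δ·S=-89.6585
Node (0,0) S=177.0000: V=(p*·54.2629+(1−p*)·4.1470)/1.15=26.3163; Δ=(54.2629−4.1470)/(263.7300−138.0600)=0.3988; B=V−Δ·S=-44.2695
Root portfolio cost Δ·177+B reproduces V0=26.3163.

(0,0): Delta=0.3988 Bond=-44.2695
(1,0): Delta=0.0934 Bond=-8.7423
(1,1): Delta=0.5457 Bond=-89.6585
(2,0): Delta=0.0000 Bond=0.0000
(2,1): Delta=0.1383 Bond=-19.2922
(2,2): Delta=0.7417 Bond=-180.1264
(3,0): Delta=0.0000 Bond=0.0000
(3,1): Delta=0.0000 Bond=0.0000
(3,2): Delta=0.2048 Bond=-42.5732
(3,3): Delta=1.0000 Bond=-358.3739
V0=26.3163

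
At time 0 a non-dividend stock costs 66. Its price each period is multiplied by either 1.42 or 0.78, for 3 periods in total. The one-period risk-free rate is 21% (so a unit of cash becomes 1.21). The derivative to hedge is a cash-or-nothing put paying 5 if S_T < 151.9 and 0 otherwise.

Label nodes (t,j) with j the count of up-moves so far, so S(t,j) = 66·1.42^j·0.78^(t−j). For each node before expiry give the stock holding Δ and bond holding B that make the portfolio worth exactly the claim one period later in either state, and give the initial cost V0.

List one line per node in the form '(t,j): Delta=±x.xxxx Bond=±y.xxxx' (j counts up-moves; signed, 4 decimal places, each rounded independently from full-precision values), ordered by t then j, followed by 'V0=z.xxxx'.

(0,0): Delta=-0.0365 Bond=4.3751
(1,0): Delta=0.0000 Bond=3.4151
(1,1): Delta=-0.0463 Bond=6.2115
(2,0): Delta=0.0000 Bond=4.1322
(2,1): Delta=0.0000 Bond=4.1322
(2,2): Delta=-0.0587 Bond=9.1684
V0=1.9664

Risk-neutral probability p* = (R−d)/(u−d) = (1.21−0.78)/(1.42−0.78) = 0.6719.
Payoff layer (t=3): V(3,0)=5.0000, V(3,1)=5.0000, V(3,2)=5.0000, V(3,3)=0.0000
  t=2,j=0: stock 40.1544 → up 57.0192 (V=5.0000), down 31.3204 (V=5.0000). Price 4.1322; hedge Δ=0.0000, bond B=4.1322.
  t=2,j=1: stock 73.1016 → up 103.8043 (V=5.0000), down 57.0192 (V=5.0000). Price 4.1322; hedge Δ=0.0000, bond B=4.1322.
  t=2,j=2: stock 133.0824 → up 188.9770 (V=0.0000), down 103.8043 (V=5.0000). Price 1.3559; hedge Δ=-0.0587, bond B=9.1684.
  t=1,j=0: stock 51.4800 → up 73.1016 (V=4.1322), down 40.1544 (V=4.1322). Price 3.4151; hedge Δ=0.0000, bond B=3.4151.
  t=1,j=1: stock 93.7200 → up 133.0824 (V=1.3559), down 73.1016 (V=4.1322). Price 1.8735; hedge Δ=-0.0463, bond B=6.2115.
  t=0,j=0: stock 66.0000 → up 93.7200 (V=1.8735), down 51.4800 (V=3.4151). Price 1.9664; hedge Δ=-0.0365, bond B=4.3751.
Check: Δ(0,0)·S0 + B(0,0) = 1.9664 = V0.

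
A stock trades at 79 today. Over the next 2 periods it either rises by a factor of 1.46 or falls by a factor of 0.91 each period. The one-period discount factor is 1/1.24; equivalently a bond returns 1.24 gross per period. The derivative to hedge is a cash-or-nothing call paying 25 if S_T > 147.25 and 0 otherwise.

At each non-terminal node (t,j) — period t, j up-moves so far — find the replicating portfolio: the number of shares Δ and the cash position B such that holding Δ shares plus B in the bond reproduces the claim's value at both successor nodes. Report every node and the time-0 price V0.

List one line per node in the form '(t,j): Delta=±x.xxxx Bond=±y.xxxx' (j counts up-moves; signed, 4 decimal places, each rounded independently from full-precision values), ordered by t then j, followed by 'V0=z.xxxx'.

(0,0): Delta=0.2784 Bond=-16.1409
(1,0): Delta=0.0000 Bond=0.0000
(1,1): Delta=0.3941 Bond=-33.3578
V0=5.8533

The replicating-portfolio and risk-neutral prices coincide; use p* = (1.24−0.91)/(1.46−0.91) = 0.6000 for the latter.
Terminal payoffs: V(2,0)=0.0000, V(2,1)=0.0000, V(2,2)=25.0000
Node (1,0) S=71.8900: V=(p*·0.0000+(1−p*)·0.0000)/1.24=0.0000; Δ=(0.0000−0.0000)/(104.9594−65.4199)=0.0000; B=V−Δ·S=0.0000
Node (1,1) S=115.3400: V=(p*·25.0000+(1−p*)·0.0000)/1.24=12.0968; Δ=(25.0000−0.0000)/(168.3964−104.9594)=0.3941; B=V−Δ·S=-33.3578
Node (0,0) S=79.0000: V=(p*·12.0968+(1−p*)·0.0000)/1.24=5.8533; Δ=(12.0968−0.0000)/(115.3400−71.8900)=0.2784; B=V−Δ·S=-16.1409
Each (Δ,B) replicates both successor values, so the strategy is self-financing and V0 is arbitrage-free.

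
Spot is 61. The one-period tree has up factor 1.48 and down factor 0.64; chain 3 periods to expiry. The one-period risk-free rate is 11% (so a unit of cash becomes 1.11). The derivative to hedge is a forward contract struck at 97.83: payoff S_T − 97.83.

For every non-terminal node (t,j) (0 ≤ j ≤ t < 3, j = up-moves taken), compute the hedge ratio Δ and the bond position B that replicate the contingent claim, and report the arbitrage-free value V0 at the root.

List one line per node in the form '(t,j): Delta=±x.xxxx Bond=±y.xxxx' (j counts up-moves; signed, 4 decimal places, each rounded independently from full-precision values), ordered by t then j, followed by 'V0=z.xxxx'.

Risk-neutral probability p* = (R−d)/(u−d) = (1.11−0.64)/(1.48−0.64) = 0.5595.
Payoff layer (t=3): V(3,0)=-81.8392, V(3,1)=-60.8513, V(3,2)=-12.3168, V(3,3)=99.9193
Node (2,0) S=24.9856: V=(p*·-60.8513+(1−p*)·-81.8392)/1.11=-63.1495; Δ=(-60.8513−-81.8392)/(36.9787−15.9908)=1.0000; B=V−Δ·S=-88.1351
Node (2,1) S=57.7792: V=(p*·-12.3168+(1−p*)·-60.8513)/1.11=-30.3559; Δ=(-12.3168−-60.8513)/(85.5132−36.9787)=1.0000; B=V−Δ·S=-88.1351
Node (2,2) S=133.6144: V=(p*·99.9193+(1−p*)·-12.3168)/1.11=45.4793; Δ=(99.9193−-12.3168)/(197.7493−85.5132)=1.0000; B=V−Δ·S=-88.1351
Node (1,0) S=39.0400: V=(p*·-30.3559+(1−p*)·-63.1495)/1.11=-40.3610; Δ=(-30.3559−-63.1495)/(57.7792−24.9856)=1.0000; B=V−Δ·S=-79.4010
Node (1,1) S=90.2800: V=(p*·45.4793+(1−p*)·-30.3559)/1.11=10.8790; Δ=(45.4793−-30.3559)/(133.6144−57.7792)=1.0000; B=V−Δ·S=-79.4010
Node (0,0) S=61.0000: V=(p*·10.8790+(1−p*)·-40.3610)/1.11=-10.5325; Δ=(10.8790−-40.3610)/(90.2800−39.0400)=1.0000; B=V−Δ·S=-71.5325
The time-0 hedge costs -10.5325, which is the no-arbitrage price.

(0,0): Delta=1.0000 Bond=-71.5325
(1,0): Delta=1.0000 Bond=-79.4010
(1,1): Delta=1.0000 Bond=-79.4010
(2,0): Delta=1.0000 Bond=-88.1351
(2,1): Delta=1.0000 Bond=-88.1351
(2,2): Delta=1.0000 Bond=-88.1351
V0=-10.5325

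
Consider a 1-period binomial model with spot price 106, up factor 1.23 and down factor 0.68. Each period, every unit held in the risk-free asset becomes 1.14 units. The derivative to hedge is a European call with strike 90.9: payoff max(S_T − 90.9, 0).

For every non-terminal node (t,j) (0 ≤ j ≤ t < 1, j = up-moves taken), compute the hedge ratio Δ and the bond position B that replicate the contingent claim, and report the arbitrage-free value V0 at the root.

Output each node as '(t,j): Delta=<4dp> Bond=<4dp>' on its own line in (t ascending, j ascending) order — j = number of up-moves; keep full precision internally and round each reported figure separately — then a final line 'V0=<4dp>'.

The replicating-portfolio and risk-neutral prices coincide; use p* = (1.14−0.68)/(1.23−0.68) = 0.8364 for the latter.
Terminal payoffs: V(1,0)=0.0000, V(1,1)=39.4800
  t=0,j=0: stock 106.0000 → up 130.3800 (V=39.4800), down 72.0800 (V=0.0000). Price 28.9646; hedge Δ=0.6772, bond B=-42.8172.
Each (Δ,B) replicates both successor values, so the strategy is self-financing and V0 is arbitrage-free.

(0,0): Delta=0.6772 Bond=-42.8172
V0=28.9646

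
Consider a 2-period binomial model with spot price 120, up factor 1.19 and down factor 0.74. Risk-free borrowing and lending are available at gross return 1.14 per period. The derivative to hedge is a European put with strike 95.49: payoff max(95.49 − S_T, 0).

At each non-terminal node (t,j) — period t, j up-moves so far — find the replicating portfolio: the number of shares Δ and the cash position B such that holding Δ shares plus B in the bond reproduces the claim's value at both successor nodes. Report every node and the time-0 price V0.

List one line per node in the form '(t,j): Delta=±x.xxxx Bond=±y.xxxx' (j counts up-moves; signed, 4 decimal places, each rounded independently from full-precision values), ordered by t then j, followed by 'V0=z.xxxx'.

(0,0): Delta=-0.0537 Bond=6.7325
(1,0): Delta=-0.7452 Bond=69.0757
(1,1): Delta=0.0000 Bond=0.0000
V0=0.2829

Under the risk-neutral measure, an up-move has probability p* = (R−d)/(u−d) = 0.8889 and values discount at R = 1.14.
Payoff layer (t=2): V(2,0)=29.7780, V(2,1)=0.0000, V(2,2)=0.0000
(1,0): S=88.8000. Δ = (V_up−V_dn)/(S_up−S_dn) = (0.0000−29.7780)/(105.6720−65.7120) = -0.7452. V = [p*·0.0000 + (1−p*)·29.7780]/1.14 = 2.9023. B = V − Δ·S = 69.0757.
(1,1): S=142.8000. Δ = (V_up−V_dn)/(S_up−S_dn) = (0.0000−0.0000)/(169.9320−105.6720) = 0.0000. V = [p*·0.0000 + (1−p*)·0.0000]/1.14 = 0.0000. B = V − Δ·S = 0.0000.
(0,0): S=120.0000. Δ = (V_up−V_dn)/(S_up−S_dn) = (0.0000−2.9023)/(142.8000−88.8000) = -0.0537. V = [p*·0.0000 + (1−p*)·2.9023]/1.14 = 0.2829. B = V − Δ·S = 6.7325.
The time-0 hedge costs 0.2829, which is the no-arbitrage price.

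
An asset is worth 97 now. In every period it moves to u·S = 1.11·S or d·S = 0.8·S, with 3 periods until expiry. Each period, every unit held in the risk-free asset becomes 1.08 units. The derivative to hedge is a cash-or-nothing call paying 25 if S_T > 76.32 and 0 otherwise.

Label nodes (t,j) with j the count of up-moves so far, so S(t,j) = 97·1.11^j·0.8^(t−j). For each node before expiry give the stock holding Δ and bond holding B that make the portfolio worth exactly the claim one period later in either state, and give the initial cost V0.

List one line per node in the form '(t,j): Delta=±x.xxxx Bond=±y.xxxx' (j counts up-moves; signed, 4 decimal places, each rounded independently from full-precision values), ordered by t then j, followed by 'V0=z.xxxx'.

(0,0): Delta=0.1246 Bond=7.2372
(1,0): Delta=0.8691 Bond=-49.9594
(1,1): Delta=0.0671 Bond=14.0065
(2,0): Delta=0.0000 Bond=0.0000
(2,1): Delta=0.9363 Bond=-59.7372
(2,2): Delta=0.0000 Bond=23.1481
V0=19.3242

Since d<R<u, set p* = (R−d)/(u−d) = 0.9032; price each node as the discounted p*-expectation of its children.
Payoff layer (t=3): V(3,0)=0.0000, V(3,1)=0.0000, V(3,2)=25.0000, V(3,3)=25.0000
  t=2,j=0: stock 62.0800 → up 68.9088 (V=0.0000), down 49.6640 (V=0.0000). Price 0.0000; hedge Δ=0.0000, bond B=0.0000.
  t=2,j=1: stock 86.1360 → up 95.6110 (V=25.0000), down 68.9088 (V=0.0000). Price 20.9080; hedge Δ=0.9363, bond B=-59.7372.
  t=2,j=2: stock 119.5137 → up 132.6602 (V=25.0000), down 95.6110 (V=25.0000). Price 23.1481; hedge Δ=0.0000, bond B=23.1481.
  t=1,j=0: stock 77.6000 → up 86.1360 (V=20.9080), down 62.0800 (V=0.0000). Price 17.4858; hedge Δ=0.8691, bond B=-49.9594.
  t=1,j=1: stock 107.6700 → up 119.5137 (V=23.1481), down 86.1360 (V=20.9080). Price 21.2327; hedge Δ=0.0671, bond B=14.0065.
  t=0,j=0: stock 97.0000 → up 107.6700 (V=21.2327), down 77.6000 (V=17.4858). Price 19.3242; hedge Δ=0.1246, bond B=7.2372.
Self-financing check: at every node Δ·S+B equals the discounted successor values.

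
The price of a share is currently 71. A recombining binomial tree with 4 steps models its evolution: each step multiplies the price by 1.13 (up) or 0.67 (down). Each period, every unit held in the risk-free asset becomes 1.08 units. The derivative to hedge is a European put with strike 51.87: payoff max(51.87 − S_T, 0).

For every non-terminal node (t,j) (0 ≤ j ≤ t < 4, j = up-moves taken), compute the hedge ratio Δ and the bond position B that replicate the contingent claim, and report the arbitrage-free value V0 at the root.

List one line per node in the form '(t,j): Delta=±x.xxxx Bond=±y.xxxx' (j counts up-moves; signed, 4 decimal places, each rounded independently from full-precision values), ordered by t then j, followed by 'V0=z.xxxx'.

(0,0): Delta=-0.0834 Bond=6.4795
(1,0): Delta=-0.4781 Bond=25.7735
(1,1): Delta=-0.0548 Bond=4.7081
(2,0): Delta=-1.0000 Bond=44.4702
(2,1): Delta=-0.4403 Bond=25.8067
(2,2): Delta=-0.0270 Bond=2.5577
(3,0): Delta=-1.0000 Bond=48.0278
(3,1): Delta=-1.0000 Bond=48.0278
(3,2): Delta=-0.3999 Bond=25.4131
(3,3): Delta=0.0000 Bond=0.0000
V0=0.5597

Under the risk-neutral measure, an up-move has probability p* = (R−d)/(u−d) = 0.8913 and values discount at R = 1.08.
Terminal payoffs: V(4,0)=37.5627, V(4,1)=27.7398, V(4,2)=11.1728, V(4,3)=0.0000, V(4,4)=0.0000
  t=3,j=0: stock 21.3542 → up 24.1302 (V=27.7398), down 14.3073 (V=37.5627). Price 26.6736; hedge Δ=-1.0000, bond B=48.0278.
  t=3,j=1: stock 36.0152 → up 40.6972 (V=11.1728), down 24.1302 (V=27.7398). Price 12.0125; hedge Δ=-1.0000, bond B=48.0278.
  t=3,j=2: stock 60.7421 → up 68.6386 (V=0.0000), down 40.6972 (V=11.1728). Price 1.1245; hedge Δ=-0.3999, bond B=25.4131.
  t=3,j=3: stock 102.4457 → up 115.7636 (V=0.0000), down 68.6386 (V=0.0000). Price 0.0000; hedge Δ=0.0000, bond B=0.0000.
  t=2,j=0: stock 31.8719 → up 36.0152 (V=12.0125), down 21.3542 (V=26.6736). Price 12.5983; hedge Δ=-1.0000, bond B=44.4702.
  t=2,j=1: stock 53.7541 → up 60.7421 (V=1.1245), down 36.0152 (V=12.0125). Price 2.1370; hedge Δ=-0.4403, bond B=25.8067.
  t=2,j=2: stock 90.6599 → up 102.4457 (V=0.0000), down 60.7421 (V=1.1245). Price 0.1132; hedge Δ=-0.0270, bond B=2.5577.
  t=1,j=0: stock 47.5700 → up 53.7541 (V=2.1370), down 31.8719 (V=12.5983). Price 3.0316; hedge Δ=-0.4781, bond B=25.7735.
  t=1,j=1: stock 80.2300 → up 90.6599 (V=0.1132), down 53.7541 (V=2.1370). Price 0.3085; hedge Δ=-0.0548, bond B=4.7081.
  t=0,j=0: stock 71.0000 → up 80.2300 (V=0.3085), down 47.5700 (V=3.0316). Price 0.5597; hedge Δ=-0.0834, bond B=6.4795.
Root portfolio cost Δ·71+B reproduces V0=0.5597.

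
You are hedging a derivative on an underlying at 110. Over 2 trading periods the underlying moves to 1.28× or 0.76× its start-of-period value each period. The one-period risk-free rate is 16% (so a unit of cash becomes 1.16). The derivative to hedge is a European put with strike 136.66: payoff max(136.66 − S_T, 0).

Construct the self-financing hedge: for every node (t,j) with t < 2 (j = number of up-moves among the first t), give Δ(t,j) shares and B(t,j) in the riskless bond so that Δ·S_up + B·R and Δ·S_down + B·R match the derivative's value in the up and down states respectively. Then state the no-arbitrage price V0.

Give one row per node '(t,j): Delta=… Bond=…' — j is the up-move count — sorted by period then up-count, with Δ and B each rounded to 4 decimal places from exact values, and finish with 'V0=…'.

(0,0): Delta=-0.4950 Bond=65.1625
(1,0): Delta=-1.0000 Bond=117.8103
(1,1): Delta=-0.4050 Bond=62.9220
V0=10.7175

No-arbitrage ⇒ martingale measure with p* = (R−d)/(u−d) = 0.7692.
Terminal payoffs: V(2,0)=73.1240, V(2,1)=29.6520, V(2,2)=0.0000
Node (1,0) S=83.6000: V=(p*·29.6520+(1−p*)·73.1240)/1.16=34.2103; Δ=(29.6520−73.1240)/(107.0080−63.5360)=-1.0000; B=V−Δ·S=117.8103
Node (1,1) S=140.8000: V=(p*·0.0000+(1−p*)·29.6520)/1.16=5.8989; Δ=(0.0000−29.6520)/(180.2240−107.0080)=-0.4050; B=V−Δ·S=62.9220
Node (0,0) S=110.0000: V=(p*·5.8989+(1−p*)·34.2103)/1.16=10.7175; Δ=(5.8989−34.2103)/(140.8000−83.6000)=-0.4950; B=V−Δ·S=65.1625
The time-0 hedge costs 10.7175, which is the no-arbitrage price.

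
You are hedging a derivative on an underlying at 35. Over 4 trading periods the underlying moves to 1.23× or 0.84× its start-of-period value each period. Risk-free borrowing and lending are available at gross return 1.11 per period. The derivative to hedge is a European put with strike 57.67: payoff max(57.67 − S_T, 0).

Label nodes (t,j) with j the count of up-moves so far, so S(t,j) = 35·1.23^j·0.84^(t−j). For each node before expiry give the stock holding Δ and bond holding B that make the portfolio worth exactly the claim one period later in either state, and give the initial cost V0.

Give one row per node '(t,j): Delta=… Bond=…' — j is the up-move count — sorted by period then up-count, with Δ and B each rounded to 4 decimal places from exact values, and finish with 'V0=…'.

(0,0): Delta=-0.6011 Bond=27.4245
(1,0): Delta=-1.0000 Bond=42.1678
(1,1): Delta=-0.4801 Bond=25.2294
(2,0): Delta=-1.0000 Bond=46.8063
(2,1): Delta=-1.0000 Bond=46.8063
(2,2): Delta=-0.3223 Bond=19.6483
(3,0): Delta=-1.0000 Bond=51.9550
(3,1): Delta=-1.0000 Bond=51.9550
(3,2): Delta=-1.0000 Bond=51.9550
(3,3): Delta=-0.1166 Bond=8.4117
V0=6.3848

Risk-neutral probability p* = (R−d)/(u−d) = (1.11−0.84)/(1.23−0.84) = 0.6923.
At expiry t=4: V(4,0)=40.2445, V(4,1)=32.1541, V(4,2)=20.3074, V(4,3)=2.9605, V(4,4)=0.0000
(3,0): S=20.7446. Δ = (V_up−V_dn)/(S_up−S_dn) = (32.1541−40.2445)/(25.5159−17.4255) = -1.0000. V = [p*·32.1541 + (1−p*)·40.2445]/1.11 = 31.2103. B = V − Δ·S = 51.9550.
(3,1): S=30.3761. Δ = (V_up−V_dn)/(S_up−S_dn) = (20.3074−32.1541)/(37.3626−25.5159) = -1.0000. V = [p*·20.3074 + (1−p*)·32.1541]/1.11 = 21.5789. B = V − Δ·S = 51.9550.
(3,2): S=44.4793. Δ = (V_up−V_dn)/(S_up−S_dn) = (2.9605−20.3074)/(54.7095−37.3626) = -1.0000. V = [p*·2.9605 + (1−p*)·20.3074]/1.11 = 7.4757. B = V − Δ·S = 51.9550.
(3,3): S=65.1303. Δ = (V_up−V_dn)/(S_up−S_dn) = (0.0000−2.9605)/(80.1103−54.7095) = -0.1166. V = [p*·0.0000 + (1−p*)·2.9605]/1.11 = 0.8207. B = V − Δ·S = 8.4117.
(2,0): S=24.6960. Δ = (V_up−V_dn)/(S_up−S_dn) = (21.5789−31.2103)/(30.3761−20.7446) = -1.0000. V = [p*·21.5789 + (1−p*)·31.2103]/1.11 = 22.1103. B = V − Δ·S = 46.8063.
(2,1): S=36.1620. Δ = (V_up−V_dn)/(S_up−S_dn) = (7.4757−21.5789)/(44.4793−30.3761) = -1.0000. V = [p*·7.4757 + (1−p*)·21.5789]/1.11 = 10.6443. B = V − Δ·S = 46.8063.
(2,2): S=52.9515. Δ = (V_up−V_dn)/(S_up−S_dn) = (0.8207−7.4757)/(65.1303−44.4793) = -0.3223. V = [p*·0.8207 + (1−p*)·7.4757]/1.11 = 2.5841. B = V − Δ·S = 19.6483.
(1,0): S=29.4000. Δ = (V_up−V_dn)/(S_up−S_dn) = (10.6443−22.1103)/(36.1620−24.6960) = -1.0000. V = [p*·10.6443 + (1−p*)·22.1103]/1.11 = 12.7678. B = V − Δ·S = 42.1678.
(1,1): S=43.0500. Δ = (V_up−V_dn)/(S_up−S_dn) = (2.5841−10.6443)/(52.9515−36.1620) = -0.4801. V = [p*·2.5841 + (1−p*)·10.6443]/1.11 = 4.5623. B = V − Δ·S = 25.2294.
(0,0): S=35.0000. Δ = (V_up−V_dn)/(S_up−S_dn) = (4.5623−12.7678)/(43.0500−29.4000) = -0.6011. V = [p*·4.5623 + (1−p*)·12.7678]/1.11 = 6.3848. B = V − Δ·S = 27.4245.
The time-0 hedge costs 6.3848, which is the no-arbitrage price.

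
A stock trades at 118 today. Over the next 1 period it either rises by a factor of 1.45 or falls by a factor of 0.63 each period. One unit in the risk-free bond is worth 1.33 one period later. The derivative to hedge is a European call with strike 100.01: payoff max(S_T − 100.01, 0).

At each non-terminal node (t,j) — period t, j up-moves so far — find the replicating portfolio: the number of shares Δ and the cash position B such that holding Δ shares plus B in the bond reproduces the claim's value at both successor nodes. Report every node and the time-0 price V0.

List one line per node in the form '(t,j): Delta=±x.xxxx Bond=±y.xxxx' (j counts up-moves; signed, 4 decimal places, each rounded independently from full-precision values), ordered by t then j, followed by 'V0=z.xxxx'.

Under the risk-neutral measure, an up-move has probability p* = (R−d)/(u−d) = 0.8537 and values discount at R = 1.33.
Terminal values V(1,·): V(1,0)=0.0000, V(1,1)=71.0900
  t=0,j=0: stock 118.0000 → up 171.1000 (V=71.0900), down 74.3400 (V=0.0000). Price 45.6290; hedge Δ=0.7347, bond B=-41.0661.
The time-0 hedge costs 45.6290, which is the no-arbitrage price.

(0,0): Delta=0.7347 Bond=-41.0661
V0=45.6290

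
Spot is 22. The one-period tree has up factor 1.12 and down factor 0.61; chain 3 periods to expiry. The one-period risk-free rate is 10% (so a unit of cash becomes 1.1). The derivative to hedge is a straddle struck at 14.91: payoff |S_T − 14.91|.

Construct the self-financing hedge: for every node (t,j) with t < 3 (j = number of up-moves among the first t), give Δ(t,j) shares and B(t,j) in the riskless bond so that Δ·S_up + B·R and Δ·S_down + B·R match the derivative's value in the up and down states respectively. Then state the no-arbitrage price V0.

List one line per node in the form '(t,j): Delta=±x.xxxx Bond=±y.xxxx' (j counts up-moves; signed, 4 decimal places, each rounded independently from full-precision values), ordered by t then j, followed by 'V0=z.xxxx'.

No-arbitrage ⇒ martingale measure with p* = (R−d)/(u−d) = 0.9608.
Payoff layer (t=3): V(3,0)=9.9164, V(3,1)=5.7415, V(3,2)=1.9240, V(3,3)=15.9984
  t=2,j=0: stock 8.1862 → up 9.1685 (V=5.7415), down 4.9936 (V=9.9164). Price 5.3683; hedge Δ=-1.0000, bond B=13.5545.
  t=2,j=1: stock 15.0304 → up 16.8340 (V=1.9240), down 9.1685 (V=5.7415). Price 1.8852; hedge Δ=-0.4980, bond B=9.3703.
  t=2,j=2: stock 27.5968 → up 30.9084 (V=15.9984), down 16.8340 (V=1.9240). Price 14.0423; hedge Δ=1.0000, bond B=-13.5545.
  t=1,j=0: stock 13.4200 → up 15.0304 (V=1.8852), down 8.1862 (V=5.3683). Price 1.8380; hedge Δ=-0.5089, bond B=8.6677.
  t=1,j=1: stock 24.6400 → up 27.5968 (V=14.0423), down 15.0304 (V=1.8852). Price 12.3323; hedge Δ=0.9674, bond B=-11.5050.
  t=0,j=0: stock 22.0000 → up 24.6400 (V=12.3323), down 13.4200 (V=1.8380). Price 10.8370; hedge Δ=0.9353, bond B=-9.7399.
The time-0 hedge costs 10.8370, which is the no-arbitrage price.

(0,0): Delta=0.9353 Bond=-9.7399
(1,0): Delta=-0.5089 Bond=8.6677
(1,1): Delta=0.9674 Bond=-11.5050
(2,0): Delta=-1.0000 Bond=13.5545
(2,1): Delta=-0.4980 Bond=9.3703
(2,2): Delta=1.0000 Bond=-13.5545
V0=10.8370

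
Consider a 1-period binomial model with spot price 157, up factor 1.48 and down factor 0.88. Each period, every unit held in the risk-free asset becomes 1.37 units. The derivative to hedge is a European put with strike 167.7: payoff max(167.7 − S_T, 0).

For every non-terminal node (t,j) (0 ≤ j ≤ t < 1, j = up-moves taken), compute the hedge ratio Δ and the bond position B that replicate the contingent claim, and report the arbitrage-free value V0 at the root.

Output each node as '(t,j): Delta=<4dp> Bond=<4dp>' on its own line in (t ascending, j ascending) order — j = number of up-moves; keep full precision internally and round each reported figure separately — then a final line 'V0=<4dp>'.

Risk-neutral probability p* = (R−d)/(u−d) = (1.37−0.88)/(1.48−0.88) = 0.8167.
Terminal values V(1,·): V(1,0)=29.5400, V(1,1)=0.0000
  t=0,j=0: stock 157.0000 → up 232.3600 (V=0.0000), down 138.1600 (V=29.5400). Price 3.9530; hedge Δ=-0.3136, bond B=53.1864.
Check: Δ(0,0)·S0 + B(0,0) = 3.9530 = V0.

(0,0): Delta=-0.3136 Bond=53.1864
V0=3.9530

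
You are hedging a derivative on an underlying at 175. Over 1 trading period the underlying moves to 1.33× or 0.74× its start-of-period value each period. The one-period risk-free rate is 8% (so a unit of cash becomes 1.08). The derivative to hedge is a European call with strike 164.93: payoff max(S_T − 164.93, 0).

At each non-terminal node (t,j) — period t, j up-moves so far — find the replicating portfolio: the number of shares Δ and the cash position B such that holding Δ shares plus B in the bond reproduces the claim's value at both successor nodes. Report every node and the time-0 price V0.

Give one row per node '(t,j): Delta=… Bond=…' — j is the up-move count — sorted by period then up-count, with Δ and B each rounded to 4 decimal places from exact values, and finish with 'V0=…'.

Risk-neutral probability p* = (R−d)/(u−d) = (1.08−0.74)/(1.33−0.74) = 0.5763.
At expiry t=1: V(1,0)=0.0000, V(1,1)=67.8200
  t=0,j=0: stock 175.0000 → up 232.7500 (V=67.8200), down 129.5000 (V=0.0000). Price 36.1877; hedge Δ=0.6569, bond B=-78.7615.
Check: Δ(0,0)·S0 + B(0,0) = 36.1877 = V0.

(0,0): Delta=0.6569 Bond=-78.7615
V0=36.1877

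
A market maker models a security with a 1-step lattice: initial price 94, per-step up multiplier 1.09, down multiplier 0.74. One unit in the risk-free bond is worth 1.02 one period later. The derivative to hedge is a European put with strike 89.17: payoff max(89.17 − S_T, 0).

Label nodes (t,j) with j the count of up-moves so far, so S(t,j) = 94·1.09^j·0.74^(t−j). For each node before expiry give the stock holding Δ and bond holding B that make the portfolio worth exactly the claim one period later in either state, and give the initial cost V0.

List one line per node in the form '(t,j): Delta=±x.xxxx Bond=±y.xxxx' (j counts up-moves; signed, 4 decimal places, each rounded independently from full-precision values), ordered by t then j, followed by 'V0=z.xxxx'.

(0,0): Delta=-0.5960 Bond=59.8737
V0=3.8451

The replicating-portfolio and risk-neutral prices coincide; use p* = (1.02−0.74)/(1.09−0.74) = 0.8000 for the latter.
At expiry t=1: V(1,0)=19.6100, V(1,1)=0.0000
Node (0,0) S=94.0000: V=(p*·0.0000+(1−p*)·19.6100)/1.02=3.8451; Δ=(0.0000−19.6100)/(102.4600−69.5600)=-0.5960; B=V−Δ·S=59.8737
Self-financing check: at every node Δ·S+B equals the discounted successor values.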